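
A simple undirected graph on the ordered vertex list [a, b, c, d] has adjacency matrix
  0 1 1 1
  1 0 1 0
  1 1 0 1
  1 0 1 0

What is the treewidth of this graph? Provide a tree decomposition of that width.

Treewidth 2.
Bags: B1 = {a, b, c}  B2 = {a, c, d}
Tree: B1–B2

Each bag holds 3 vertices, so the decomposition has width 2, which upper-bounds the treewidth. On the other hand G contains the 3-clique {a, c, d}. A clique must lie in a single bag of any decomposition, so no decomposition can have width below 2. Hence tw(G) = 2 exactly.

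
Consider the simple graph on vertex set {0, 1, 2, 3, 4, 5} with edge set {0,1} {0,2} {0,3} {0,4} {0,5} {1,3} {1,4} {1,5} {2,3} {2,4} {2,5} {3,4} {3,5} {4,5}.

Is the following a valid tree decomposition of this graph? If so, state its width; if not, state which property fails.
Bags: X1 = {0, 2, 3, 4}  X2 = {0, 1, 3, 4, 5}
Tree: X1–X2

No — edge (5,2) lies in no bag.

A tree decomposition must satisfy three properties: every vertex lies in some bag; for every edge, both endpoints lie together in some bag; and for every vertex, the bags containing it form a connected subtree. Here edge (5,2) lies in no bag, so the decomposition is invalid.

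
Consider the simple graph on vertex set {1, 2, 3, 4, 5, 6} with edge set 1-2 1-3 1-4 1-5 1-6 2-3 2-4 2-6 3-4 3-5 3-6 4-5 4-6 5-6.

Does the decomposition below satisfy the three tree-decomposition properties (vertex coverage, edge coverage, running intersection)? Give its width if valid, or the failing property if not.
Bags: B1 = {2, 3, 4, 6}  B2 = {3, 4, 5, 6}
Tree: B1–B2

No — vertex 1 appears in no bag.

A tree decomposition must satisfy three properties: every vertex lies in some bag; for every edge, both endpoints lie together in some bag; and for every vertex, the bags containing it form a connected subtree. Here vertex 1 appears in no bag, so the decomposition is invalid.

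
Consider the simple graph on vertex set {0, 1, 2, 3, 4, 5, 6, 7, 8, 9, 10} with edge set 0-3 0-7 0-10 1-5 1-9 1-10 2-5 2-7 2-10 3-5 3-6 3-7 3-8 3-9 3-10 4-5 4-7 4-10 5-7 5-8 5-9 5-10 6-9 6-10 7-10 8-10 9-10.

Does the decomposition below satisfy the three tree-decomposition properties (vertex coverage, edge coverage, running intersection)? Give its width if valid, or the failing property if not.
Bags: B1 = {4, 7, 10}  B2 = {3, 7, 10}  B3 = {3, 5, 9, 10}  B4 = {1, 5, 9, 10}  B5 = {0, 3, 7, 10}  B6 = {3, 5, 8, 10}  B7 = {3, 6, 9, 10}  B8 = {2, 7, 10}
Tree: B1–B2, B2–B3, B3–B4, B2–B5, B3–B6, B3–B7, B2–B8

A tree decomposition must satisfy three properties: every vertex lies in some bag; for every edge, both endpoints lie together in some bag; and for every vertex, the bags containing it form a connected subtree. Here edge (5,7) lies in no bag, so the decomposition is invalid.

No — edge (5,7) lies in no bag.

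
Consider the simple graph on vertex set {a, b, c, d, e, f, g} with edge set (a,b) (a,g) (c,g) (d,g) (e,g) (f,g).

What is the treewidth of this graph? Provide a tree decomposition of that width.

Every bag has size at most 2, so the width is 2 − 1 = 1 and tw(G) ≤ 1. Since G has at least one edge (e.g. f–g), it is not an edgeless graph, so tw(G) ≥ 1. Hence tw(G) = 1 exactly.

Treewidth 1.
Bags: B1 = {f, g}  B2 = {d, g}  B3 = {a, g}  B4 = {c, g}  B5 = {e, g}  B6 = {a, b}
Tree: B1–B2, B2–B3, B1–B4, B1–B5, B3–B6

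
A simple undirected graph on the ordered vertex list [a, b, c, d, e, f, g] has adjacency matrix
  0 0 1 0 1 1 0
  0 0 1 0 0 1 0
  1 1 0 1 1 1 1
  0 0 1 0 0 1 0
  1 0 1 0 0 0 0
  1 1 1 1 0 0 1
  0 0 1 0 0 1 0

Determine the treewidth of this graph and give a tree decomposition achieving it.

Treewidth 2.
One optimal decomposition is:
Bags: B1 = {a, c, f}  B2 = {b, c, f}  B3 = {c, d, f}  B4 = {a, c, e}  B5 = {c, f, g}
Tree: B1–B2, B2–B3, B1–B4, B2–B5

The largest bag has 3 vertices, giving width 2; this decomposition certifies tw(G) ≤ 2. For the lower bound, the 3 vertices {a, c, e} are pairwise adjacent, and any tree decomposition puts a clique entirely inside one bag — forcing width ≥ 2. Therefore the treewidth is 2.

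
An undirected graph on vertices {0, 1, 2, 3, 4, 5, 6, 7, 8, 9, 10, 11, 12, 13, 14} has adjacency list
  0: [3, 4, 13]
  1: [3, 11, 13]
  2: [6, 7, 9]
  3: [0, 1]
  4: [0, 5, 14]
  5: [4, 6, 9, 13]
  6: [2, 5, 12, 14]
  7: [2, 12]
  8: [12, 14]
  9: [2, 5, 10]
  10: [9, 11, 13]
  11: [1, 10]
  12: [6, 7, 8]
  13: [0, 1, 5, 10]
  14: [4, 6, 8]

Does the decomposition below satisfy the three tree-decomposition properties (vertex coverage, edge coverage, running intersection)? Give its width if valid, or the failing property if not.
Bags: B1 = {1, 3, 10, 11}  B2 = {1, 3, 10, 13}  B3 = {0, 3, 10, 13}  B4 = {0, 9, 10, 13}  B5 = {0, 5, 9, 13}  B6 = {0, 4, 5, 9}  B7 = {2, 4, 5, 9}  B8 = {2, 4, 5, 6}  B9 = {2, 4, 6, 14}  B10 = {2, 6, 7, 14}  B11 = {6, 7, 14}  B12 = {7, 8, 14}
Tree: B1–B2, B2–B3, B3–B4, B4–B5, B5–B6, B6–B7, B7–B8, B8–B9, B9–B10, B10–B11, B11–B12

No — vertex 12 appears in no bag.

A tree decomposition must satisfy three properties: every vertex lies in some bag; for every edge, both endpoints lie together in some bag; and for every vertex, the bags containing it form a connected subtree. Here vertex 12 appears in no bag, so the decomposition is invalid.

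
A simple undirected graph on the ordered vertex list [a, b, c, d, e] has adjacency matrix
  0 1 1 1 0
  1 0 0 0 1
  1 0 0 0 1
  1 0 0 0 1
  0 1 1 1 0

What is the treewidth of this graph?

A width-2 tree decomposition is:
Bags: B1 = {a, d, e}  B2 = {a, c, e}  B3 = {a, b, e}
Tree: B1–B2, B2–B3
Every bag has size at most 3, so the width is 3 − 1 = 2 and tw(G) ≤ 2. The edges d–a–c–e–d form a cycle, so G is not a tree and its treewidth is at least 2. Combining the bounds, tw(G) = 2.

2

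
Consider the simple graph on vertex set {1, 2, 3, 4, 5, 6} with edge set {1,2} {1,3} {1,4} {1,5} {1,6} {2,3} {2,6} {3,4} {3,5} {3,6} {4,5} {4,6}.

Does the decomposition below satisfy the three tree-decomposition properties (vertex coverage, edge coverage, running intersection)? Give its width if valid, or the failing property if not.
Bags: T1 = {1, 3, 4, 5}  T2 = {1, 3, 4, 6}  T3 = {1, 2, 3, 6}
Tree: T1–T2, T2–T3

Every vertex of G appears in some bag (union = {1, 2, 3, 4, 5, 6}); every edge is covered by a bag; and for each vertex v the set of bags containing v is connected in the bag tree. The decomposition is therefore valid. The largest bag has 4 vertices, so the width is 3.

Yes; width 3.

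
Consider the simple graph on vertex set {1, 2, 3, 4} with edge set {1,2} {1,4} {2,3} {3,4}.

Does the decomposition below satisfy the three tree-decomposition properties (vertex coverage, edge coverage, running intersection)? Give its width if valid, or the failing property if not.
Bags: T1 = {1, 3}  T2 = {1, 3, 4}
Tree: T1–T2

No — vertex 2 appears in no bag.

A tree decomposition must satisfy three properties: every vertex lies in some bag; for every edge, both endpoints lie together in some bag; and for every vertex, the bags containing it form a connected subtree. Here vertex 2 appears in no bag, so the decomposition is invalid.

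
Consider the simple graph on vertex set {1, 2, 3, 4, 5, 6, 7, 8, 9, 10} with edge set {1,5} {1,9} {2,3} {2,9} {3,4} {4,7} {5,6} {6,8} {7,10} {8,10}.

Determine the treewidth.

2

A width-2 tree decomposition is:
Bags: B1 = {1, 5, 6}  B2 = {1, 6, 9}  B3 = {2, 6, 9}  B4 = {2, 3, 6}  B5 = {3, 4, 6}  B6 = {4, 6, 7}  B7 = {6, 7, 10}  B8 = {6, 8, 10}
Tree: B1–B2, B2–B3, B3–B4, B4–B5, B5–B6, B6–B7, B7–B8
Every bag has size at most 3, so the width is 3 − 1 = 2 and tw(G) ≤ 2. For the lower bound, G contains the cycle 6–5–1–9–2–3–4–7–10–8–6, so G is not a forest; only forests have treewidth ≤ 1, hence tw(G) ≥ 2. Combining the bounds, tw(G) = 2.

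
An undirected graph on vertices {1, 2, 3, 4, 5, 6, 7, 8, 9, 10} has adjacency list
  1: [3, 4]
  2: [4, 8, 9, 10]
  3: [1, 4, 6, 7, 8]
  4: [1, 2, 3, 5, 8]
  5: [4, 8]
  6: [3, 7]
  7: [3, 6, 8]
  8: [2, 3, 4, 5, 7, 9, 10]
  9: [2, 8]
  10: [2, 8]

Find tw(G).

2

A width-2 tree decomposition is:
Bags: B1 = {2, 4, 8}  B2 = {2, 8, 9}  B3 = {4, 5, 8}  B4 = {2, 8, 10}  B5 = {3, 4, 8}  B6 = {3, 7, 8}  B7 = {3, 6, 7}  B8 = {1, 3, 4}
Tree: B1–B2, B1–B3, B2–B4, B3–B5, B5–B6, B6–B7, B5–B8
The largest bag has 3 vertices, giving width 2; this decomposition certifies tw(G) ≤ 2. Conversely, {2, 8, 9} is a clique of size 3, and the vertices of any clique must share a bag in every tree decomposition; so some bag has ≥ 3 vertices and tw(G) ≥ 2. Combining the bounds, tw(G) = 2.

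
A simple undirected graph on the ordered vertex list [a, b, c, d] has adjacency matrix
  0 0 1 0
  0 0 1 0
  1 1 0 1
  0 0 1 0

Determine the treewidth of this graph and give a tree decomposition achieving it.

Treewidth 1.
One optimal decomposition is:
Bags: B1 = {b, c}  B2 = {a, c}  B3 = {c, d}
Tree: B1–B2, B1–B3

Every bag has size at most 2, so the width is 2 − 1 = 1 and tw(G) ≤ 1. G has an edge, so its treewidth is at least 1. Hence tw(G) = 1 exactly.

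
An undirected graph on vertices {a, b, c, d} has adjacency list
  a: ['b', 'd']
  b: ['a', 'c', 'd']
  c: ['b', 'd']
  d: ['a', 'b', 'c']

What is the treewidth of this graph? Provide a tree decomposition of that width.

Treewidth 2.
One such decomposition:
Bags: B1 = {b, c, d}  B2 = {a, b, d}
Tree: B1–B2

Every bag has size at most 3, so the width is 3 − 1 = 2 and tw(G) ≤ 2. On the other hand G contains the 3-clique {b, c, d}. A clique must lie in a single bag of any decomposition, so no decomposition can have width below 2. Combining the bounds, tw(G) = 2.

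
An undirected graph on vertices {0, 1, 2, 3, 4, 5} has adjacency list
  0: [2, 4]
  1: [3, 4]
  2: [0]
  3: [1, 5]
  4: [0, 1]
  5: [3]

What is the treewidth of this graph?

1

A width-1 tree decomposition is:
Bags: B1 = {0, 2}  B2 = {0, 4}  B3 = {1, 4}  B4 = {1, 3}  B5 = {3, 5}
Tree: B1–B2, B2–B3, B3–B4, B4–B5
The largest bag has 2 vertices, giving width 1; this decomposition certifies tw(G) ≤ 1. Since G has at least one edge (e.g. 2–0), it is not an edgeless graph, so tw(G) ≥ 1. The upper and lower bounds meet at 1, so that is the treewidth.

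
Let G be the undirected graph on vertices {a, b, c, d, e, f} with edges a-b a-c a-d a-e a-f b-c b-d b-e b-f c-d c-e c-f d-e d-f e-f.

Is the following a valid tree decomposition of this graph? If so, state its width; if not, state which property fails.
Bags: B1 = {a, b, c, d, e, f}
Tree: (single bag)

Yes; width 5.

Vertex coverage: the bags together contain {a, b, c, d, e, f}, the full vertex set. Edge coverage: each edge of G has both endpoints in at least one bag. Running intersection: for every vertex, the bags containing it form a connected subtree. All three properties hold, so this is a valid tree decomposition of width max|bag| − 1 = 5, and hence tw(G) ≤ 5.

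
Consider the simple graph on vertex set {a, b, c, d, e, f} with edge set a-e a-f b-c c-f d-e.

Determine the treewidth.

A width-1 tree decomposition is:
Bags: B1 = {b, c}  B2 = {c, f}  B3 = {a, f}  B4 = {a, e}  B5 = {d, e}
Tree: B1–B2, B2–B3, B3–B4, B4–B5
Every bag has size at most 2, so the width is 2 − 1 = 1 and tw(G) ≤ 1. Any graph with an edge has treewidth ≥ 1, and G has the edge b–c. The upper and lower bounds meet at 1, so that is the treewidth.

1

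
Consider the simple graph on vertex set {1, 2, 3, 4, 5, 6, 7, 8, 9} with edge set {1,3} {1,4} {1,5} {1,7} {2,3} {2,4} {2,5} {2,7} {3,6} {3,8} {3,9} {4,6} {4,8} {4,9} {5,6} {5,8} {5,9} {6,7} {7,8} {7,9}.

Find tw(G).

4

A width-4 tree decomposition is:
Bags: B1 = {3, 4, 5, 6, 7}  B2 = {2, 3, 4, 5, 7}  B3 = {3, 4, 5, 7, 9}  B4 = {3, 4, 5, 7, 8}  B5 = {1, 3, 4, 5, 7}
Tree: B1–B2, B2–B3, B3–B4, B4–B5
Every bag has size at most 5, so the width is 5 − 1 = 4 and tw(G) ≤ 4. For the lower bound: the 5 vertex sets {6,7}, {2,4}, {5,9}, {3}, {8} are disjoint, each induces a connected subgraph, and every pair is joined by at least one edge of G. Contracting each set to a single vertex therefore yields K_{5} as a minor, and since treewidth is minor-monotone, tw(G) ≥ tw(K_{5}) = 4. The upper and lower bounds meet at 4, so that is the treewidth.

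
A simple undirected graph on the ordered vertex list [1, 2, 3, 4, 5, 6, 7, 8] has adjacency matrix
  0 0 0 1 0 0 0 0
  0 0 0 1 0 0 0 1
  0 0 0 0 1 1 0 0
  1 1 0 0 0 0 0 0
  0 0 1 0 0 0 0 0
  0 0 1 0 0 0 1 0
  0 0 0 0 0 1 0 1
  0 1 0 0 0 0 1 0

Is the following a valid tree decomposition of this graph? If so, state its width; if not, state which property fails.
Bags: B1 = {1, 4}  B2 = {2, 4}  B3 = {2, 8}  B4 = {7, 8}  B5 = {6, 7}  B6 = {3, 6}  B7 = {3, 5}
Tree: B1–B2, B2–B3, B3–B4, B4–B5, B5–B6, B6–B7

Vertex coverage: the bags together contain {1, 2, 3, 4, 5, 6, 7, 8}, the full vertex set. Edge coverage: each edge of G has both endpoints in at least one bag. Running intersection: for every vertex, the bags containing it form a connected subtree. All three properties hold, so this is a valid tree decomposition of width max|bag| − 1 = 1, and hence tw(G) ≤ 1.

Yes; width 1.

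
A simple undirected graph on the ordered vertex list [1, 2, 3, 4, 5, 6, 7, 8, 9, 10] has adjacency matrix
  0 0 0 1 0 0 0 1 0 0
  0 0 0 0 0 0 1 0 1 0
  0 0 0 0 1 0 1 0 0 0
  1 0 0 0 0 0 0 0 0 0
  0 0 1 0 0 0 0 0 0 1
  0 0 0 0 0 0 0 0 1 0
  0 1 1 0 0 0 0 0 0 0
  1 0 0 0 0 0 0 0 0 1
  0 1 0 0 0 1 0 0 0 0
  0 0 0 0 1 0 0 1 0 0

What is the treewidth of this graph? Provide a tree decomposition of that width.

Each bag holds 2 vertices, so the decomposition has width 1, which upper-bounds the treewidth. G has an edge, so its treewidth is at least 1. The upper and lower bounds meet at 1, so that is the treewidth.

Treewidth 1.
One such decomposition:
Bags: B1 = {1, 4}  B2 = {1, 8}  B3 = {8, 10}  B4 = {5, 10}  B5 = {3, 5}  B6 = {3, 7}  B7 = {2, 7}  B8 = {2, 9}  B9 = {6, 9}
Tree: B1–B2, B2–B3, B3–B4, B4–B5, B5–B6, B6–B7, B7–B8, B8–B9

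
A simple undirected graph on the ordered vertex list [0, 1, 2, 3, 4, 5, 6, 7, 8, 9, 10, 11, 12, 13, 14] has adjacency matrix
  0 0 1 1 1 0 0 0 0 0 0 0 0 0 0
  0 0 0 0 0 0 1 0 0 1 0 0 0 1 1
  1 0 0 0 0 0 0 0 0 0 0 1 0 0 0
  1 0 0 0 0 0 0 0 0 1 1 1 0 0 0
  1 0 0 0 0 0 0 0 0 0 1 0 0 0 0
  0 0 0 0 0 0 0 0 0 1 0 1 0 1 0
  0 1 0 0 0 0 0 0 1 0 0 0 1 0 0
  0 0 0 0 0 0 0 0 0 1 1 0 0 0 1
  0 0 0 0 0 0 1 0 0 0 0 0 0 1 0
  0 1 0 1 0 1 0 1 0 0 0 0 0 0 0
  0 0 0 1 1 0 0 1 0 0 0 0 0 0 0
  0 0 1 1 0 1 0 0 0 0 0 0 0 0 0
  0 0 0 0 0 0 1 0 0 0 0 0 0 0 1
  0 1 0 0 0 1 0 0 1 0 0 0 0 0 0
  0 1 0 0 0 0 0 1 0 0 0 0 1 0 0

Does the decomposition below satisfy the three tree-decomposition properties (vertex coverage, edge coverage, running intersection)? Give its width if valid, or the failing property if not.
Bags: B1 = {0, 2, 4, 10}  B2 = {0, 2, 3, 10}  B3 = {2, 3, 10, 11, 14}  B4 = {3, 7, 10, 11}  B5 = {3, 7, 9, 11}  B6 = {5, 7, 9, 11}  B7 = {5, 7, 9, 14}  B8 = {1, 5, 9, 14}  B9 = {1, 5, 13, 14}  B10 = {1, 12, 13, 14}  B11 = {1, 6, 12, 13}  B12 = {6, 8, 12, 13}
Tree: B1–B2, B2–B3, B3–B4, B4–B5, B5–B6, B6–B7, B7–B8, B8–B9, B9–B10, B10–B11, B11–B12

A tree decomposition must satisfy three properties: every vertex lies in some bag; for every edge, both endpoints lie together in some bag; and for every vertex, the bags containing it form a connected subtree. Here bags containing vertex 14 are not connected in the tree, so the decomposition is invalid.

No — bags containing vertex 14 are not connected in the tree.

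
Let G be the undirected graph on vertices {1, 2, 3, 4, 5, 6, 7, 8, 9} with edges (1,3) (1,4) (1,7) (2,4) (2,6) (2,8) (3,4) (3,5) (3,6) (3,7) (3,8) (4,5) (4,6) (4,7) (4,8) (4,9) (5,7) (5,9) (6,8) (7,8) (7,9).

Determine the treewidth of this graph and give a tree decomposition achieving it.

The largest bag has 4 vertices, giving width 3; this decomposition certifies tw(G) ≤ 3. Conversely, {4, 5, 7, 9} is a clique of size 4, and the vertices of any clique must share a bag in every tree decomposition; so some bag has ≥ 4 vertices and tw(G) ≥ 3. Combining the bounds, tw(G) = 3.

Treewidth 3.
Bags: B1 = {3, 4, 7, 8}  B2 = {3, 4, 5, 7}  B3 = {1, 3, 4, 7}  B4 = {3, 4, 6, 8}  B5 = {4, 5, 7, 9}  B6 = {2, 4, 6, 8}
Tree: B1–B2, B1–B3, B1–B4, B2–B5, B4–B6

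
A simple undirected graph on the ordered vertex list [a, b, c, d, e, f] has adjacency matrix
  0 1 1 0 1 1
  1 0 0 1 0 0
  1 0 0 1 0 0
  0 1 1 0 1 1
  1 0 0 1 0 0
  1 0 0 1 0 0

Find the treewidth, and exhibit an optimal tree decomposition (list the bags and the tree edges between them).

Every bag has size at most 3, so the width is 3 − 1 = 2 and tw(G) ≤ 2. The edges a–e–d–c–a form a cycle, so G is not a tree and its treewidth is at least 2. Therefore the treewidth is 2.

Treewidth 2.
Bags: B1 = {a, d, e}  B2 = {a, c, d}  B3 = {a, b, d}  B4 = {a, d, f}
Tree: B1–B2, B2–B3, B3–B4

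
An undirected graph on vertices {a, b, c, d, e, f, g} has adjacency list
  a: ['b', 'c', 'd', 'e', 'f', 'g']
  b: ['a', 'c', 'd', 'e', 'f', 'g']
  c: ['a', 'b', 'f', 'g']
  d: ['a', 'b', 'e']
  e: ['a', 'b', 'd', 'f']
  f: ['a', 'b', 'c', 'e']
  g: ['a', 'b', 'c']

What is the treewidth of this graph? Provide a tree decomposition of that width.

The largest bag has 4 vertices, giving width 3; this decomposition certifies tw(G) ≤ 3. On the other hand G contains the 4-clique {a, b, d, e}. A clique must lie in a single bag of any decomposition, so no decomposition can have width below 3. Hence tw(G) = 3 exactly.

Treewidth 3.
One optimal decomposition is:
Bags: B1 = {a, b, c, f}  B2 = {a, b, e, f}  B3 = {a, b, c, g}  B4 = {a, b, d, e}
Tree: B1–B2, B1–B3, B2–B4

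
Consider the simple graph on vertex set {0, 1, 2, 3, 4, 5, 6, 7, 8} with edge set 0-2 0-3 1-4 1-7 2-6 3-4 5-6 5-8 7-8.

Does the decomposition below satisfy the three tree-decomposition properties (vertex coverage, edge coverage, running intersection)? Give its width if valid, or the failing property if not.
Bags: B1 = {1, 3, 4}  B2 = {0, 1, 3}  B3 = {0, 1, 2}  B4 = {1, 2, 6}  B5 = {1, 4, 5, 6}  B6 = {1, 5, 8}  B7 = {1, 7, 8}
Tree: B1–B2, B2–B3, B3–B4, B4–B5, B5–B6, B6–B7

No — bags containing vertex 4 are not connected in the tree.

A tree decomposition must satisfy three properties: every vertex lies in some bag; for every edge, both endpoints lie together in some bag; and for every vertex, the bags containing it form a connected subtree. Here bags containing vertex 4 are not connected in the tree, so the decomposition is invalid.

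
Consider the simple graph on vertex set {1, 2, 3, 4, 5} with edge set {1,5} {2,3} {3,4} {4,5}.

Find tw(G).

1

A width-1 tree decomposition is:
Bags: B1 = {1, 5}  B2 = {4, 5}  B3 = {3, 4}  B4 = {2, 3}
Tree: B1–B2, B2–B3, B3–B4
Every bag has size at most 2, so the width is 2 − 1 = 1 and tw(G) ≤ 1. Since G has at least one edge (e.g. 1–5), it is not an edgeless graph, so tw(G) ≥ 1. Therefore the treewidth is 1.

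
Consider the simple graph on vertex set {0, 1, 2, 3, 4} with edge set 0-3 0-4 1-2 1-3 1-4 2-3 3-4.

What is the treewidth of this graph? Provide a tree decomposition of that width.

Each bag holds 3 vertices, so the decomposition has width 2, which upper-bounds the treewidth. Conversely, {0, 3, 4} is a clique of size 3, and the vertices of any clique must share a bag in every tree decomposition; so some bag has ≥ 3 vertices and tw(G) ≥ 2. Therefore the treewidth is 2.

Treewidth 2.
One such decomposition:
Bags: B1 = {1, 3, 4}  B2 = {1, 2, 3}  B3 = {0, 3, 4}
Tree: B1–B2, B1–B3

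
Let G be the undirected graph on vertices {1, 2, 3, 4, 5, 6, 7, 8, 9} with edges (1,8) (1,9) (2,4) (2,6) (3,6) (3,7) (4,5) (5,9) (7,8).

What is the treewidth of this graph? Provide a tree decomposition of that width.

Treewidth 2.
Bags: B1 = {4, 5, 9}  B2 = {1, 4, 9}  B3 = {1, 4, 8}  B4 = {4, 7, 8}  B5 = {3, 4, 7}  B6 = {3, 4, 6}  B7 = {2, 4, 6}
Tree: B1–B2, B2–B3, B3–B4, B4–B5, B5–B6, B6–B7

Every bag has size at most 3, so the width is 3 − 1 = 2 and tw(G) ≤ 2. The edges 4–5–9–1–8–7–3–6–2–4 form a cycle, so G is not a tree and its treewidth is at least 2. Combining the bounds, tw(G) = 2.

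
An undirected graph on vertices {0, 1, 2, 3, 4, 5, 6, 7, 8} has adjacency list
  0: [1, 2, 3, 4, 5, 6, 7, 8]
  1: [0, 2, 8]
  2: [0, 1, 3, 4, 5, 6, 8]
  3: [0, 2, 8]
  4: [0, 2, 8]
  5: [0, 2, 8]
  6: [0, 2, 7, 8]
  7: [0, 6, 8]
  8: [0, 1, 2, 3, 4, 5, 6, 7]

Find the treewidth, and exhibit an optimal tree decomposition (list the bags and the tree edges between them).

Each bag holds 4 vertices, so the decomposition has width 3, which upper-bounds the treewidth. On the other hand G contains the 4-clique {0, 1, 2, 8}. A clique must lie in a single bag of any decomposition, so no decomposition can have width below 3. The upper and lower bounds meet at 3, so that is the treewidth.

Treewidth 3.
Bags: B1 = {0, 2, 5, 8}  B2 = {0, 2, 6, 8}  B3 = {0, 2, 3, 8}  B4 = {0, 2, 4, 8}  B5 = {0, 1, 2, 8}  B6 = {0, 6, 7, 8}
Tree: B1–B2, B1–B3, B3–B4, B3–B5, B2–B6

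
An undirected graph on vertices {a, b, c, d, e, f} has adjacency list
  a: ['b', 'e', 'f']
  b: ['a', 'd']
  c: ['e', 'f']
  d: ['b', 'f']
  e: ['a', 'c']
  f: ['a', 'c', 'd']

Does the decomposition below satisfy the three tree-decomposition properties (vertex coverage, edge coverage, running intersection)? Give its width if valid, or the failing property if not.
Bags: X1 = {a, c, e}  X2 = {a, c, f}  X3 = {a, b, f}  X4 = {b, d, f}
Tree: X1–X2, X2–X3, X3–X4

Yes; width 2.

Checking the three conditions: (i) the bags cover all of {a, b, c, d, e, f}; (ii) for each edge, some bag contains both endpoints; (iii) the bags containing any fixed vertex form a subtree. All hold, so the decomposition is valid with width 3 − 1 = 2.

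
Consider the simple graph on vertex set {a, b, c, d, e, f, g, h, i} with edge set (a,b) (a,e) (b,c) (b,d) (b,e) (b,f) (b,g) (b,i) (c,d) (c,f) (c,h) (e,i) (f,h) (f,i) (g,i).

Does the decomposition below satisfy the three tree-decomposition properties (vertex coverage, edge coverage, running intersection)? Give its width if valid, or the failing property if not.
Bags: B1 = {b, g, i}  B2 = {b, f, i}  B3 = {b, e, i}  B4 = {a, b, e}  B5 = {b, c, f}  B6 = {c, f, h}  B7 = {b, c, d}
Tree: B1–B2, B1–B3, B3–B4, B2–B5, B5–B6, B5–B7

Yes; width 2.

Vertex coverage: the bags together contain {a, b, c, d, e, f, g, h, i}, the full vertex set. Edge coverage: each edge of G has both endpoints in at least one bag. Running intersection: for every vertex, the bags containing it form a connected subtree. All three properties hold, so this is a valid tree decomposition of width max|bag| − 1 = 2, and hence tw(G) ≤ 2.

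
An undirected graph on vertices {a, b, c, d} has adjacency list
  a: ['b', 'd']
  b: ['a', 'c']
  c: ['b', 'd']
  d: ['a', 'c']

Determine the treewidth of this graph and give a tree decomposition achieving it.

Treewidth 2.
Bags: B1 = {a, b, c}  B2 = {a, c, d}
Tree: B1–B2

Every bag has size at most 3, so the width is 3 − 1 = 2 and tw(G) ≤ 2. The edges c–b–a–d–c form a cycle, so G is not a tree and its treewidth is at least 2. The upper and lower bounds meet at 2, so that is the treewidth.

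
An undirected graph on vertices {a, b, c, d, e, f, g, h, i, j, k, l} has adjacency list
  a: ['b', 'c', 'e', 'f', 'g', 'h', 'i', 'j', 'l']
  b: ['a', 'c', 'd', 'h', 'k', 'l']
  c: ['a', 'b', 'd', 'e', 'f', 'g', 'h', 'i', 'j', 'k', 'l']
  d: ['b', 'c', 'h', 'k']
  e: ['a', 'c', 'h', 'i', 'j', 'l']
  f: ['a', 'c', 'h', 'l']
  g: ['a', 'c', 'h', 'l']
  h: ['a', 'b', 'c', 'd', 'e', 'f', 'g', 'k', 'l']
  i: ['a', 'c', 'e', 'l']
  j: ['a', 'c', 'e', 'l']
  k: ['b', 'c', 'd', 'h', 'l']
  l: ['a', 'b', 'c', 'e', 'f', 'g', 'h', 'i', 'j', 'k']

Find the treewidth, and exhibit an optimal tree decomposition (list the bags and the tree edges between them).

Each bag holds 5 vertices, so the decomposition has width 4, which upper-bounds the treewidth. Conversely, {b, c, d, h, k} is a clique of size 5, and the vertices of any clique must share a bag in every tree decomposition; so some bag has ≥ 5 vertices and tw(G) ≥ 4. The upper and lower bounds meet at 4, so that is the treewidth.

Treewidth 4.
One optimal decomposition is:
Bags: B1 = {a, c, e, i, l}  B2 = {a, c, e, h, l}  B3 = {a, b, c, h, l}  B4 = {a, c, g, h, l}  B5 = {b, c, h, k, l}  B6 = {a, c, e, j, l}  B7 = {b, c, d, h, k}  B8 = {a, c, f, h, l}
Tree: B1–B2, B2–B3, B2–B4, B3–B5, B1–B6, B5–B7, B4–B8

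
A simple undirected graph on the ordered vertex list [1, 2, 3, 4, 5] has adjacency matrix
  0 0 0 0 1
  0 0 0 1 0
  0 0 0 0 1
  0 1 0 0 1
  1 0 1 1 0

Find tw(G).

A width-1 tree decomposition is:
Bags: B1 = {3, 5}  B2 = {1, 5}  B3 = {4, 5}  B4 = {2, 4}
Tree: B1–B2, B1–B3, B3–B4
Every bag has size at most 2, so the width is 2 − 1 = 1 and tw(G) ≤ 1. Since G has at least one edge (e.g. 5–3), it is not an edgeless graph, so tw(G) ≥ 1. The upper and lower bounds meet at 1, so that is the treewidth.

1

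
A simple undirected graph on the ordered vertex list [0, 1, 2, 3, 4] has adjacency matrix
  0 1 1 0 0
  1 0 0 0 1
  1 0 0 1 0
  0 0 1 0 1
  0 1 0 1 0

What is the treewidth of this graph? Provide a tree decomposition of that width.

Treewidth 2.
One such decomposition:
Bags: B1 = {0, 2, 3}  B2 = {0, 1, 3}  B3 = {1, 3, 4}
Tree: B1–B2, B2–B3

Every bag has size at most 3, so the width is 3 − 1 = 2 and tw(G) ≤ 2. Since 3–2–0–1–4–3 is a cycle in G, G is not acyclic. Forests are exactly the graphs of treewidth ≤ 1, so tw(G) ≥ 2. Combining the bounds, tw(G) = 2.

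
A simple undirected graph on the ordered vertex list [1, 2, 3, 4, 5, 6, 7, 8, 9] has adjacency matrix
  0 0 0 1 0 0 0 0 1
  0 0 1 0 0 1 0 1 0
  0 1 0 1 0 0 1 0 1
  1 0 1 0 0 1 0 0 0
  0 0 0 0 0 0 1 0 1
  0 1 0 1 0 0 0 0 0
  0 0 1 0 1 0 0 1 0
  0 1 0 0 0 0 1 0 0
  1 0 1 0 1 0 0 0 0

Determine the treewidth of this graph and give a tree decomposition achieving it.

Treewidth 3.
Bags: B1 = {1, 2, 4, 6}  B2 = {1, 2, 3, 4}  B3 = {1, 2, 3, 9}  B4 = {2, 3, 8, 9}  B5 = {3, 7, 8, 9}  B6 = {5, 7, 8, 9}
Tree: B1–B2, B2–B3, B3–B4, B4–B5, B5–B6

The largest bag has 4 vertices, giving width 3; this decomposition certifies tw(G) ≤ 3. For the lower bound: the 4 vertex sets {1,4,6}, {2}, {3}, {5,7,8,9} are disjoint, each induces a connected subgraph, and every pair is joined by at least one edge of G. Contracting each set to a single vertex therefore yields K_{4} as a minor, and since treewidth is minor-monotone, tw(G) ≥ tw(K_{4}) = 3. Hence tw(G) = 3 exactly.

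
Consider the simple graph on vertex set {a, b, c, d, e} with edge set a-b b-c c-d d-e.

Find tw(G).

A width-1 tree decomposition is:
Bags: B1 = {c, d}  B2 = {d, e}  B3 = {b, c}  B4 = {a, b}
Tree: B1–B2, B1–B3, B3–B4
Each bag holds 2 vertices, so the decomposition has width 1, which upper-bounds the treewidth. Any graph with an edge has treewidth ≥ 1, and G has the edge d–c. Hence tw(G) = 1 exactly.

1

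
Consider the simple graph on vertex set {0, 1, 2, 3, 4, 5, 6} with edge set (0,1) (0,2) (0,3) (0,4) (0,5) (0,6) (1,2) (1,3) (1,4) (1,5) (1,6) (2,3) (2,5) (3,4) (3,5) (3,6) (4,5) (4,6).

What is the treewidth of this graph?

4

A width-4 tree decomposition is:
Bags: B1 = {0, 1, 3, 4, 6}  B2 = {0, 1, 3, 4, 5}  B3 = {0, 1, 2, 3, 5}
Tree: B1–B2, B2–B3
The largest bag has 5 vertices, giving width 4; this decomposition certifies tw(G) ≤ 4. On the other hand G contains the 5-clique {0, 1, 2, 3, 5}. A clique must lie in a single bag of any decomposition, so no decomposition can have width below 4. Hence tw(G) = 4 exactly.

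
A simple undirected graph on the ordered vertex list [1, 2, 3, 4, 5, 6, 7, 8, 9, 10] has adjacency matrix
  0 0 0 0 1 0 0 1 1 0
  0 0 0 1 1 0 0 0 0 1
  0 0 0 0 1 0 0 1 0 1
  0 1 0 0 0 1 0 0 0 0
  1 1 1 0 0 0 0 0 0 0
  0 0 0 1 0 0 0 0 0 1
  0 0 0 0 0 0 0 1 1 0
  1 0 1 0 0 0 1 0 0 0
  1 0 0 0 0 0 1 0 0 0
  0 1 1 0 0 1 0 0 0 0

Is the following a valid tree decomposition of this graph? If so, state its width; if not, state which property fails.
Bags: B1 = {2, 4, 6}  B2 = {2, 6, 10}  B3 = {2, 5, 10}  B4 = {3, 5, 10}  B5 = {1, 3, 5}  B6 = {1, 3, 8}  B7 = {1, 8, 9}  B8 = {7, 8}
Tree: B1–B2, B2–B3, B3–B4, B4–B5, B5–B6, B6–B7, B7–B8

No — edge (9,7) lies in no bag.

A tree decomposition must satisfy three properties: every vertex lies in some bag; for every edge, both endpoints lie together in some bag; and for every vertex, the bags containing it form a connected subtree. Here edge (9,7) lies in no bag, so the decomposition is invalid.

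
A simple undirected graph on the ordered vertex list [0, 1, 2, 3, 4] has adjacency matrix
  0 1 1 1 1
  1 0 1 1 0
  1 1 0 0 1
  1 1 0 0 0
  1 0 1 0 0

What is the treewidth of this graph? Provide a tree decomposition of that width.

Treewidth 2.
One such decomposition:
Bags: B1 = {0, 1, 2}  B2 = {0, 2, 4}  B3 = {0, 1, 3}
Tree: B1–B2, B1–B3

Each bag holds 3 vertices, so the decomposition has width 2, which upper-bounds the treewidth. Conversely, {0, 1, 2} is a clique of size 3, and the vertices of any clique must share a bag in every tree decomposition; so some bag has ≥ 3 vertices and tw(G) ≥ 2. Hence tw(G) = 2 exactly.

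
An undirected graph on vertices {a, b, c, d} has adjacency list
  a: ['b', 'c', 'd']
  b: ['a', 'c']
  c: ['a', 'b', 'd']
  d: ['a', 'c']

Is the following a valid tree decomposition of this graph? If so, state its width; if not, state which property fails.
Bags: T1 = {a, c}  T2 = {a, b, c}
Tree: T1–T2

No — vertex d appears in no bag.

A tree decomposition must satisfy three properties: every vertex lies in some bag; for every edge, both endpoints lie together in some bag; and for every vertex, the bags containing it form a connected subtree. Here vertex d appears in no bag, so the decomposition is invalid.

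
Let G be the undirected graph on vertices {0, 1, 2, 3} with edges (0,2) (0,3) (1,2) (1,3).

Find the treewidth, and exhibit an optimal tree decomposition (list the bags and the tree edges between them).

The largest bag has 3 vertices, giving width 2; this decomposition certifies tw(G) ≤ 2. The edges 2–1–3–0–2 form a cycle, so G is not a tree and its treewidth is at least 2. Therefore the treewidth is 2.

Treewidth 2.
Bags: B1 = {1, 2, 3}  B2 = {0, 2, 3}
Tree: B1–B2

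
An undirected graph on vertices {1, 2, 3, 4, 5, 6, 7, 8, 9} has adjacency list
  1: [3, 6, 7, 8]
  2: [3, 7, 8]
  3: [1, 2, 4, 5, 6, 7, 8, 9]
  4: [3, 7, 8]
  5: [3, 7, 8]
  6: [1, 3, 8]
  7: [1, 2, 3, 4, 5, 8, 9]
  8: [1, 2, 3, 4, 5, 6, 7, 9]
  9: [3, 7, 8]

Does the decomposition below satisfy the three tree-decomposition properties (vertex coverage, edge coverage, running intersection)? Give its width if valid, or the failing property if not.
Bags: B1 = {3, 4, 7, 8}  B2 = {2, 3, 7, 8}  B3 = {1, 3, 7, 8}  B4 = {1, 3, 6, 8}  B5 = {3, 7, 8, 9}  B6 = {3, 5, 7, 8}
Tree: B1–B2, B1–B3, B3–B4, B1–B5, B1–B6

Yes; width 3.

Vertex coverage: the bags together contain {1, 2, 3, 4, 5, 6, 7, 8, 9}, the full vertex set. Edge coverage: each edge of G has both endpoints in at least one bag. Running intersection: for every vertex, the bags containing it form a connected subtree. All three properties hold, so this is a valid tree decomposition of width max|bag| − 1 = 3, and hence tw(G) ≤ 3.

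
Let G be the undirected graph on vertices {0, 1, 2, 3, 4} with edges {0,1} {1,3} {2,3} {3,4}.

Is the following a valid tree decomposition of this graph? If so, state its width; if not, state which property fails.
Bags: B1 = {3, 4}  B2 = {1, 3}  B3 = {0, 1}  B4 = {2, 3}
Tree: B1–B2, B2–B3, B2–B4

Yes; width 1.

Vertex coverage: the bags together contain {0, 1, 2, 3, 4}, the full vertex set. Edge coverage: each edge of G has both endpoints in at least one bag. Running intersection: for every vertex, the bags containing it form a connected subtree. All three properties hold, so this is a valid tree decomposition of width max|bag| − 1 = 1, and hence tw(G) ≤ 1.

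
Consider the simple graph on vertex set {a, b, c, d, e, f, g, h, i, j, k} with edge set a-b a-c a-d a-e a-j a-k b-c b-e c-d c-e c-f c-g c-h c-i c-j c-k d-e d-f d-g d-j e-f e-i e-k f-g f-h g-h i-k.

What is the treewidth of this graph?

A width-3 tree decomposition is:
Bags: B1 = {a, c, e, k}  B2 = {a, b, c, e}  B3 = {c, e, i, k}  B4 = {a, c, d, e}  B5 = {c, d, e, f}  B6 = {c, d, f, g}  B7 = {a, c, d, j}  B8 = {c, f, g, h}
Tree: B1–B2, B1–B3, B1–B4, B4–B5, B5–B6, B4–B7, B6–B8
The largest bag has 4 vertices, giving width 3; this decomposition certifies tw(G) ≤ 3. Conversely, {c, d, f, g} is a clique of size 4, and the vertices of any clique must share a bag in every tree decomposition; so some bag has ≥ 4 vertices and tw(G) ≥ 3. The upper and lower bounds meet at 3, so that is the treewidth.

3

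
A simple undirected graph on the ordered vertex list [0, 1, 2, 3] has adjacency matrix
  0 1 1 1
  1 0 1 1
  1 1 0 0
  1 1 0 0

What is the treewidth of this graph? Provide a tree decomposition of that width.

Treewidth 2.
One optimal decomposition is:
Bags: B1 = {0, 1, 2}  B2 = {0, 1, 3}
Tree: B1–B2

The largest bag has 3 vertices, giving width 2; this decomposition certifies tw(G) ≤ 2. For the lower bound, the 3 vertices {0, 1, 2} are pairwise adjacent, and any tree decomposition puts a clique entirely inside one bag — forcing width ≥ 2. Hence tw(G) = 2 exactly.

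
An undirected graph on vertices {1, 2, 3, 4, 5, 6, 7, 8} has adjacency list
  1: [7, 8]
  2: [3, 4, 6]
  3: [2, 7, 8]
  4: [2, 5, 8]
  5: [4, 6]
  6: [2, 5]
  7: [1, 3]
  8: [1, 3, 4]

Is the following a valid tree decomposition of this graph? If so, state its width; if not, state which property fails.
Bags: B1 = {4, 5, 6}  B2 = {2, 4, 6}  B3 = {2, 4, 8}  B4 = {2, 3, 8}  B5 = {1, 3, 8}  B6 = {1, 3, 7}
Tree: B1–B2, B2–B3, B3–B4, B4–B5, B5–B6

Checking the three conditions: (i) the bags cover all of {1, 2, 3, 4, 5, 6, 7, 8}; (ii) for each edge, some bag contains both endpoints; (iii) the bags containing any fixed vertex form a subtree. All hold, so the decomposition is valid with width 3 − 1 = 2.

Yes; width 2.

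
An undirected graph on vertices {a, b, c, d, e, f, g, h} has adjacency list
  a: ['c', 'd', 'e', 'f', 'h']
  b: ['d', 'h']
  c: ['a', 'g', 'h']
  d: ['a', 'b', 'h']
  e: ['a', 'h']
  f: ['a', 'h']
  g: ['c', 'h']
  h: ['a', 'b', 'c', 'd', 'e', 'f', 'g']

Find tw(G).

A width-2 tree decomposition is:
Bags: B1 = {a, d, h}  B2 = {a, f, h}  B3 = {a, c, h}  B4 = {a, e, h}  B5 = {b, d, h}  B6 = {c, g, h}
Tree: B1–B2, B1–B3, B3–B4, B1–B5, B3–B6
Each bag holds 3 vertices, so the decomposition has width 2, which upper-bounds the treewidth. Conversely, {c, g, h} is a clique of size 3, and the vertices of any clique must share a bag in every tree decomposition; so some bag has ≥ 3 vertices and tw(G) ≥ 2. Combining the bounds, tw(G) = 2.

2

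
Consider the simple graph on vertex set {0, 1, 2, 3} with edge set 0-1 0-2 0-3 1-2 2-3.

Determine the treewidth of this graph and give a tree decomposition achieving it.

The largest bag has 3 vertices, giving width 2; this decomposition certifies tw(G) ≤ 2. For the lower bound, the 3 vertices {0, 1, 2} are pairwise adjacent, and any tree decomposition puts a clique entirely inside one bag — forcing width ≥ 2. The upper and lower bounds meet at 2, so that is the treewidth.

Treewidth 2.
Bags: B1 = {0, 2, 3}  B2 = {0, 1, 2}
Tree: B1–B2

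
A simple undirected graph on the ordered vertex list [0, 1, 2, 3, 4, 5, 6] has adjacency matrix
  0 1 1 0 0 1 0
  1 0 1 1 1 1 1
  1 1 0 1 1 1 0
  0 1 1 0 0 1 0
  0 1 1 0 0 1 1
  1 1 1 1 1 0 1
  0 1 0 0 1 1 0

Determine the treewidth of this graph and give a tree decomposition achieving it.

Every bag has size at most 4, so the width is 4 − 1 = 3 and tw(G) ≤ 3. On the other hand G contains the 4-clique {0, 1, 2, 5}. A clique must lie in a single bag of any decomposition, so no decomposition can have width below 3. The upper and lower bounds meet at 3, so that is the treewidth.

Treewidth 3.
One such decomposition:
Bags: B1 = {1, 2, 4, 5}  B2 = {0, 1, 2, 5}  B3 = {1, 2, 3, 5}  B4 = {1, 4, 5, 6}
Tree: B1–B2, B1–B3, B1–B4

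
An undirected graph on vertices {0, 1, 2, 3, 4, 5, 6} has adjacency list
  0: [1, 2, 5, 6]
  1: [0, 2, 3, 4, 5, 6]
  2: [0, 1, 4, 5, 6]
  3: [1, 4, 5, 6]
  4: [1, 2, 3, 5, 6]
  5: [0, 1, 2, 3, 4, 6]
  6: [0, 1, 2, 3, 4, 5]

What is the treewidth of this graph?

4

A width-4 tree decomposition is:
Bags: B1 = {1, 2, 4, 5, 6}  B2 = {0, 1, 2, 5, 6}  B3 = {1, 3, 4, 5, 6}
Tree: B1–B2, B1–B3
Every bag has size at most 5, so the width is 5 − 1 = 4 and tw(G) ≤ 4. Conversely, {0, 1, 2, 5, 6} is a clique of size 5, and the vertices of any clique must share a bag in every tree decomposition; so some bag has ≥ 5 vertices and tw(G) ≥ 4. Hence tw(G) = 4 exactly.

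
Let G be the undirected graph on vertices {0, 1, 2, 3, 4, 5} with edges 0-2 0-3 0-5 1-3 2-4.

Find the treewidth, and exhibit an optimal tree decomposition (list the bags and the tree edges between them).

Treewidth 1.
Bags: B1 = {0, 3}  B2 = {0, 2}  B3 = {1, 3}  B4 = {2, 4}  B5 = {0, 5}
Tree: B1–B2, B1–B3, B2–B4, B2–B5

Every bag has size at most 2, so the width is 2 − 1 = 1 and tw(G) ≤ 1. Since G has at least one edge (e.g. 0–3), it is not an edgeless graph, so tw(G) ≥ 1. Therefore the treewidth is 1.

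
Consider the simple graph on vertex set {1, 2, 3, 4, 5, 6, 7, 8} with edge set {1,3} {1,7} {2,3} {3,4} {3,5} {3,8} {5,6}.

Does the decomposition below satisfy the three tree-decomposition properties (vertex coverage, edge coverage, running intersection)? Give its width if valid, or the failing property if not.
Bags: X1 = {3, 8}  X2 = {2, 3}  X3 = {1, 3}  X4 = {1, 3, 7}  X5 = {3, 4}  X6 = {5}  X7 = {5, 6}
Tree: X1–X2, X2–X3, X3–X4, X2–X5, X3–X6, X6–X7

No — edge (3,5) lies in no bag.

A tree decomposition must satisfy three properties: every vertex lies in some bag; for every edge, both endpoints lie together in some bag; and for every vertex, the bags containing it form a connected subtree. Here edge (3,5) lies in no bag, so the decomposition is invalid.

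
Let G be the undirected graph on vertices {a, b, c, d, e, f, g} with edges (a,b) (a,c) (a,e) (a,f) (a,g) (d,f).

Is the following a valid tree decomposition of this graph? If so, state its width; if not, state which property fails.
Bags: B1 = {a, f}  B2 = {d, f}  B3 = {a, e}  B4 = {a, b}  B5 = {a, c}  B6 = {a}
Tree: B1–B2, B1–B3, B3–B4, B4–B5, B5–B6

No — vertex g appears in no bag.

A tree decomposition must satisfy three properties: every vertex lies in some bag; for every edge, both endpoints lie together in some bag; and for every vertex, the bags containing it form a connected subtree. Here vertex g appears in no bag, so the decomposition is invalid.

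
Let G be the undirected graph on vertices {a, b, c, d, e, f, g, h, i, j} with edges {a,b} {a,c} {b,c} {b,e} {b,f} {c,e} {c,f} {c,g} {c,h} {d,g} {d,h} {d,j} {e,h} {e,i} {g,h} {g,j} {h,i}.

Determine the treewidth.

2

A width-2 tree decomposition is:
Bags: B1 = {c, e, h}  B2 = {e, h, i}  B3 = {b, c, e}  B4 = {c, g, h}  B5 = {d, g, h}  B6 = {a, b, c}  B7 = {b, c, f}  B8 = {d, g, j}
Tree: B1–B2, B1–B3, B1–B4, B4–B5, B3–B6, B3–B7, B5–B8
Each bag holds 3 vertices, so the decomposition has width 2, which upper-bounds the treewidth. For the lower bound, the 3 vertices {d, g, j} are pairwise adjacent, and any tree decomposition puts a clique entirely inside one bag — forcing width ≥ 2. Therefore the treewidth is 2.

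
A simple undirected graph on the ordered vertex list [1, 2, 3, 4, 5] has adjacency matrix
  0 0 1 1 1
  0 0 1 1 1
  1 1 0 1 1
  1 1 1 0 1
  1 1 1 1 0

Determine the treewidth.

3

A width-3 tree decomposition is:
Bags: B1 = {2, 3, 4, 5}  B2 = {1, 3, 4, 5}
Tree: B1–B2
Every bag has size at most 4, so the width is 4 − 1 = 3 and tw(G) ≤ 3. For the lower bound, the 4 vertices {1, 3, 4, 5} are pairwise adjacent, and any tree decomposition puts a clique entirely inside one bag — forcing width ≥ 3. The upper and lower bounds meet at 3, so that is the treewidth.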